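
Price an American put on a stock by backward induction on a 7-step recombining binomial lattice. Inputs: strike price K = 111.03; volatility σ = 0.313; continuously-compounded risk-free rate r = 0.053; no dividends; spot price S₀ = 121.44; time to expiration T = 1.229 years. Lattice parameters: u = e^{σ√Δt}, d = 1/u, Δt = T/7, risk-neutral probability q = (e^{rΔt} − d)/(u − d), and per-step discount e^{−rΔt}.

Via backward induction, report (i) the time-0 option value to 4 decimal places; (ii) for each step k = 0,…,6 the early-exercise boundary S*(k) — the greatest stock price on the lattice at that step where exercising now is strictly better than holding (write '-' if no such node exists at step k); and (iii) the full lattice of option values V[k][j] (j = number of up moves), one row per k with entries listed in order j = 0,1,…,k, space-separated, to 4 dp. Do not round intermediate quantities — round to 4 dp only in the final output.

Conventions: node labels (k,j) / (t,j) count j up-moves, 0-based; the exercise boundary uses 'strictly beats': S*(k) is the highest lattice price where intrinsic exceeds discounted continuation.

Δt=0.17557  u=1.14014  d=0.87709  q=0.50280  discount=0.99074
step 7 (expiry): payoffs max(K−S,0) = 62.5397 47.9965 29.0916 4.5167 0.0000 0.0000 0.0000 0.0000
step 6: (k=6,j=0): S=55.2857, K−S=55.7443, hold=54.7159 ⇒ V=55.7443 exercise | (k=6,j=1): S=71.8670, K−S=39.1630, hold=38.1347 ⇒ V=39.1630 exercise | (k=6,j=2): S=93.4212, K−S=17.6088, hold=16.5804 ⇒ V=17.6088 exercise | (k=6,j=3): S=121.4400, K−S=0.0000, hold=2.2249 ⇒ V=2.2249 continue | (k=6,j=4): S=157.8621, K−S=0.0000, hold=0.0000 ⇒ V=0.0000 continue | (k=6,j=5): S=205.2080, K−S=0.0000, hold=0.0000 ⇒ V=0.0000 continue | (k=6,j=6): S=266.7537, K−S=0.0000, hold=0.0000 ⇒ V=0.0000 continue  boundary S*=93.4212
step 5: (k=5,j=0): S=63.0335, K−S=47.9965, hold=46.9682 ⇒ V=47.9965 exercise | (k=5,j=1): S=81.9384, K−S=29.0916, hold=28.0632 ⇒ V=29.0916 exercise | (k=5,j=2): S=106.5133, K−S=4.5167, hold=9.7824 ⇒ V=9.7824 continue | (k=5,j=3): S=138.4586, K−S=0.0000, hold=1.0960 ⇒ V=1.0960 continue | (k=5,j=4): S=179.9849, K−S=0.0000, hold=0.0000 ⇒ V=0.0000 continue | (k=5,j=5): S=233.9658, K−S=0.0000, hold=0.0000 ⇒ V=0.0000 continue  boundary S*=81.9384
step 4: (k=4,j=0): S=71.8670, K−S=39.1630, hold=38.1347 ⇒ V=39.1630 exercise | (k=4,j=1): S=93.4212, K−S=17.6088, hold=19.2034 ⇒ V=19.2034 continue | (k=4,j=2): S=121.4400, K−S=0.0000, hold=5.3647 ⇒ V=5.3647 continue | (k=4,j=3): S=157.8621, K−S=0.0000, hold=0.5399 ⇒ V=0.5399 continue | (k=4,j=4): S=205.2080, K−S=0.0000, hold=0.0000 ⇒ V=0.0000 continue  boundary S*=71.8670
step 3: (k=3,j=0): S=81.9384, K−S=29.0916, hold=28.8576 ⇒ V=29.0916 exercise | (k=3,j=1): S=106.5133, K−S=4.5167, hold=12.1319 ⇒ V=12.1319 continue | (k=3,j=2): S=138.4586, K−S=0.0000, hold=2.9116 ⇒ V=2.9116 continue | (k=3,j=3): S=179.9849, K−S=0.0000, hold=0.2659 ⇒ V=0.2659 continue  boundary S*=81.9384
step 2: (k=2,j=0): S=93.4212, K−S=17.6088, hold=20.3738 ⇒ V=20.3738 continue | (k=2,j=1): S=121.4400, K−S=0.0000, hold=7.4265 ⇒ V=7.4265 continue | (k=2,j=2): S=157.8621, K−S=0.0000, hold=1.5667 ⇒ V=1.5667 continue  boundary S*=-
step 1: (k=1,j=0): S=106.5133, K−S=4.5167, hold=13.7355 ⇒ V=13.7355 continue | (k=1,j=1): S=138.4586, K−S=0.0000, hold=4.4387 ⇒ V=4.4387 continue  boundary S*=-
step 0: (k=0,j=0): S=121.4400, K−S=0.0000, hold=8.9772 ⇒ V=8.9772 continue  boundary S*=-

price = 8.9772
boundary = - - - 81.9384 71.8670 81.9384 93.4212
tree:
8.9772
13.7355 4.4387
20.3738 7.4265 1.5667
29.0916 12.1319 2.9116 0.2659
39.1630 19.2034 5.3647 0.5399 0.0000
47.9965 29.0916 9.7824 1.0960 0.0000 0.0000
55.7443 39.1630 17.6088 2.2249 0.0000 0.0000 0.0000
62.5397 47.9965 29.0916 4.5167 0.0000 0.0000 0.0000 0.0000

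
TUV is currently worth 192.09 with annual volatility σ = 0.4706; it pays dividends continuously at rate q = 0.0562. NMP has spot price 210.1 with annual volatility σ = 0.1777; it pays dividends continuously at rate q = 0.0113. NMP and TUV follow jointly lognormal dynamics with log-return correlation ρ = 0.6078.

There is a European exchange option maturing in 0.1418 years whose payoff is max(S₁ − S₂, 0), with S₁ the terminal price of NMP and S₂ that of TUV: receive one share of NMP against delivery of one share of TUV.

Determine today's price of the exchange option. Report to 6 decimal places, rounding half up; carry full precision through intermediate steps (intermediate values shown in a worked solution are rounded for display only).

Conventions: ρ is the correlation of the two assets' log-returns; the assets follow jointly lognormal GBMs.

exchange price = 23.704374

σ_eff = √(σ₁² + σ₂² − 2ρσ₁σ₂) = √(0.1777² + 0.4706² − 2·0.6078·0.1777·0.4706) = 0.389084
d₁ = (ln(S₁/S₂) + (q₂ − q₁ + σ_eff²/2)T) / (σ_eff√T) = (ln(210.1/192.09) + (0.0562 − 0.0113 + 0.075693)·0.1418) / 0.146515 = 0.728389
d₂ = d₁ − σ_eff√T = 0.728389 − 0.146515 = 0.581874
N(d₁) = 0.766812,  N(d₂) = 0.719674
V = S₁·e^{−q₁T}·N(d₁) − S₂·e^{−q₂T}·N(d₂) = 160.849289 − 137.144915 = 23.704374
Key observation: the rate r is irrelevant here: denominating values in TUV turns the exchange into a ratio option on S₁/S₂, and discounting at r drops out.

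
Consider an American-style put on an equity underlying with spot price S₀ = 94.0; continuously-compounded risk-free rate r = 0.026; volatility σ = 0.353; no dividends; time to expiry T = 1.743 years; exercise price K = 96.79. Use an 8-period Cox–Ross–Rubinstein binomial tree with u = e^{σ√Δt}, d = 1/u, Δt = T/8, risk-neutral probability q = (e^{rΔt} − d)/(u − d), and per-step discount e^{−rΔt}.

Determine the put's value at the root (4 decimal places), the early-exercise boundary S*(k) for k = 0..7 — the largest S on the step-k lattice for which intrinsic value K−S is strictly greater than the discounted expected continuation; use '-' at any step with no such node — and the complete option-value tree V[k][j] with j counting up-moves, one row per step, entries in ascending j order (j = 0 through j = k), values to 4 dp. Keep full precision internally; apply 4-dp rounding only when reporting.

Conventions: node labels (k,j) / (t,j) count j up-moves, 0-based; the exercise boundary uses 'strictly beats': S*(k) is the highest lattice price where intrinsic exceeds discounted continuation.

price = 16.9263
boundary = - - - 57.3392 48.6287 57.3392 67.6099 79.7203
tree:
16.9263
23.1937 10.2305
30.7977 15.1018 4.9913
39.4508 21.6418 8.0844 1.6467
48.1613 29.8963 12.8154 2.9740 0.2055
55.5485 39.4508 19.7376 5.3500 0.3945 0.0000
61.8136 48.1613 29.1801 9.5810 0.7573 0.0000 0.0000
67.1269 55.5485 39.4508 17.0697 1.4535 0.0000 0.0000 0.0000
71.6331 61.8136 48.1613 29.1801 2.7900 0.0000 0.0000 0.0000 0.0000

Δt=0.21788, u=1.17912, d=0.84809, q=0.47606, disc=e^(-rΔt)=0.99435
k=8 terminal: V=max(K-S,0) → 71.6331 61.8136 48.1613 29.1801 2.7900 0.0000 0.0000 0.0000 0.0000
k=7: j=0 S=29.6631 intr=67.1269 cont=66.5802 V=67.1269[EX]; j=1 S=41.2415 intr=55.5485 cont=55.0018 V=55.5485[EX]; j=2 S=57.3392 intr=39.4508 cont=38.9041 V=39.4508[EX]; j=3 S=79.7203 intr=17.0697 cont=16.5229 V=17.0697[EX]; j=4 S=110.8375 intr=0.0000 cont=1.4535 V=1.4535[hold]; j=5 S=154.1005 intr=0.0000 cont=0.0000 V=0.0000[hold]; j=6 S=214.2504 intr=0.0000 cont=0.0000 V=0.0000[hold]; j=7 S=297.8784 intr=0.0000 cont=0.0000 V=0.0000[hold]  S*(7)=79.7203
k=6: j=0 S=34.9764 intr=61.8136 cont=61.2668 V=61.8136[EX]; j=1 S=48.6287 intr=48.1613 cont=47.6145 V=48.1613[EX]; j=2 S=67.6099 intr=29.1801 cont=28.6333 V=29.1801[EX]; j=3 S=94.0000 intr=2.7900 cont=9.5810 V=9.5810[hold]; j=4 S=130.6909 intr=0.0000 cont=0.7573 V=0.7573[hold]; j=5 S=181.7033 intr=0.0000 cont=0.0000 V=0.0000[hold]; j=6 S=252.6273 intr=0.0000 cont=0.0000 V=0.0000[hold]  S*(6)=67.6099
k=5: j=0 S=41.2415 intr=55.5485 cont=55.0018 V=55.5485[EX]; j=1 S=57.3392 intr=39.4508 cont=38.9041 V=39.4508[EX]; j=2 S=79.7203 intr=17.0697 cont=19.7376 V=19.7376[hold]; j=3 S=110.8375 intr=0.0000 cont=5.3500 V=5.3500[hold]; j=4 S=154.1005 intr=0.0000 cont=0.3945 V=0.3945[hold]; j=5 S=214.2504 intr=0.0000 cont=0.0000 V=0.0000[hold]  S*(5)=57.3392
k=4: j=0 S=48.6287 intr=48.1613 cont=47.6145 V=48.1613[EX]; j=1 S=67.6099 intr=29.1801 cont=29.8963 V=29.8963[hold]; j=2 S=94.0000 intr=2.7900 cont=12.8154 V=12.8154[hold]; j=3 S=130.6909 intr=0.0000 cont=2.9740 V=2.9740[hold]; j=4 S=181.7033 intr=0.0000 cont=0.2055 V=0.2055[hold]  S*(4)=48.6287
k=3: j=0 S=57.3392 intr=39.4508 cont=39.2431 V=39.4508[EX]; j=1 S=79.7203 intr=17.0697 cont=21.6418 V=21.6418[hold]; j=2 S=110.8375 intr=0.0000 cont=8.0844 V=8.0844[hold]; j=3 S=154.1005 intr=0.0000 cont=1.6467 V=1.6467[hold]  S*(3)=57.3392
k=2: j=0 S=67.6099 intr=29.1801 cont=30.7977 V=30.7977[hold]; j=1 S=94.0000 intr=2.7900 cont=15.1018 V=15.1018[hold]; j=2 S=130.6909 intr=0.0000 cont=4.9913 V=4.9913[hold]  S*(2)=-
k=1: j=0 S=79.7203 intr=17.0697 cont=23.1937 V=23.1937[hold]; j=1 S=110.8375 intr=0.0000 cont=10.2305 V=10.2305[hold]  S*(1)=-
k=0: j=0 S=94.0000 intr=2.7900 cont=16.9263 V=16.9263[hold]  S*(0)=-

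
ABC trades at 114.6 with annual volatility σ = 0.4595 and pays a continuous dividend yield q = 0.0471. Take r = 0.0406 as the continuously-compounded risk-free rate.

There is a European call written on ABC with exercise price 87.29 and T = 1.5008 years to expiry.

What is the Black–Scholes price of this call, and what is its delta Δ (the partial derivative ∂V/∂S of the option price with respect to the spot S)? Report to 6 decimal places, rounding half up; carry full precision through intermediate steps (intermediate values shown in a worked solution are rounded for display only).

price = 35.420786
Δ = 0.719947

σ√T = 0.4595·√1.5008 = 0.562920
d₁ = (ln(S/K) + (r−q+σ²/2)T) / (σ√T) = (ln(114.6/87.29) + (0.0406−0.0471+0.4595²/2)·1.5008) / 0.562920 = (0.272212 + 0.148684) / 0.562920 = 0.747701
d₂ = d₁ − σ√T = 0.747701 − 0.562920 = 0.184781
e^{−rT} = 0.940887
e^{−qT} = 0.931753
N(d₁) = 0.772680,  N(d₂) = 0.573300
Call price V = S·e^{−qT}·N(d₁) − K·e^{−rT}·N(d₂) = 82.505889 − 47.085103 = 35.420786
Δ = e^{−qT}·N(d₁) = 0.719947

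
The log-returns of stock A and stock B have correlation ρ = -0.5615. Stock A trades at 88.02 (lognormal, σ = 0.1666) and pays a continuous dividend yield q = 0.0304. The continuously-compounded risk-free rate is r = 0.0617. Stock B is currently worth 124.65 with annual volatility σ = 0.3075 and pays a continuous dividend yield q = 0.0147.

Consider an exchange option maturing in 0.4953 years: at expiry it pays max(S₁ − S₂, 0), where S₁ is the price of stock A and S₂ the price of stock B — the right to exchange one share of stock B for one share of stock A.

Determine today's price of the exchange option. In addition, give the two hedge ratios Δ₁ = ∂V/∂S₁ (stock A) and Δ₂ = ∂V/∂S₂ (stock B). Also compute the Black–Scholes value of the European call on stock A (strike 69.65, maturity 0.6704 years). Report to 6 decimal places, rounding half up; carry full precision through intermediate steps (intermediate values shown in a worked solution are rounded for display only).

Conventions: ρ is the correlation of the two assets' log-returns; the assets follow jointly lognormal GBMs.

exchange price = 1.750356
Δ1 = 0.146336
Δ2 = -0.089291
price(stock A call K=69.65) = 19.540037

σ_eff = √(σ₁² + σ₂² − 2ρσ₁σ₂) = √(0.1666² + 0.3075² − 2·-0.5615·0.1666·0.3075) = 0.424078
d₁ = (ln(S₁/S₂) + (q₂ − q₁ + σ_eff²/2)T) / (σ_eff√T) = (ln(88.02/124.65) + (0.0147 − 0.0304 + 0.089921)·0.4953) / 0.298456 = -1.042646
d₂ = d₁ − σ_eff√T = -1.042646 − 0.298456 = -1.341102
N(d₁) = 0.148556,  N(d₂) = 0.089944
V = S₁·e^{−q₁T}·N(d₁) − S₂·e^{−q₂T}·N(d₂) = 12.880504 − 11.130147 = 1.750356
Δ₁ = e^{−q₁T}·N(d₁) = 0.146336;  Δ₂ = −e^{−q₂T}·N(d₂) = -0.089291
[vanilla: stock A call K=69.65]
σ√T = 0.1666·√0.6704 = 0.136409
d₁ = (ln(S/K) + (r−q+σ²/2)T) / (σ√T) = (ln(88.02/69.65) + (0.0617−0.0304+0.1666²/2)·0.6704) / 0.136409 = (0.234081 + 0.030287) / 0.136409 = 1.938063
d₂ = d₁ − σ√T = 1.938063 − 0.136409 = 1.801654
e^{−rT} = 0.959480
e^{−qT} = 0.979826
N(d₁) = 0.973692,  N(d₂) = 0.964200
price = S·e^{−qT}·N(d₁) − K·e^{−rT}·N(d₂) = 83.975397 − 64.435359 = 19.540037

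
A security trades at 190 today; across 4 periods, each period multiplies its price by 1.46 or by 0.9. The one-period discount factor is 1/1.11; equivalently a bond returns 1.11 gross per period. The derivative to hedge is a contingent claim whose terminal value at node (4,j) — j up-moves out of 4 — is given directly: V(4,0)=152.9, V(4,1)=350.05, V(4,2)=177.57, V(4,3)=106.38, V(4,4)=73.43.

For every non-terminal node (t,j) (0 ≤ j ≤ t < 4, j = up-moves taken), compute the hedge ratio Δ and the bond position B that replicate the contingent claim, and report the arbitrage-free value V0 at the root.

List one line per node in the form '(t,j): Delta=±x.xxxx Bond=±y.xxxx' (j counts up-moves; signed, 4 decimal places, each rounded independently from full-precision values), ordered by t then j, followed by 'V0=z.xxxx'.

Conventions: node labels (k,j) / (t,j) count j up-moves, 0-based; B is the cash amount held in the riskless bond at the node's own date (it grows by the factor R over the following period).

Arbitrage-free pricing uses the up-move probability p* = (R−d)/(u−d) = 0.3750, discounting each step at R = 1.11.
Expiry values: V(4,0)=152.9000, V(4,1)=350.0500, V(4,2)=177.5700, V(4,3)=106.3800, V(4,4)=73.4300
Node (3,0) S=138.5100: V=(p*·350.0500+(1−p*)·152.9000)/1.11=204.3525; Δ=(350.0500−152.9000)/(202.2246−124.6590)=2.5417; B=V−Δ·S=-147.7011
Node (3,1) S=224.6940: V=(p*·177.5700+(1−p*)·350.0500)/1.11=257.0901; Δ=(177.5700−350.0500)/(328.0532−202.2246)=-1.3708; B=V−Δ·S=565.0901
Node (3,2) S=364.5036: V=(p*·106.3800+(1−p*)·177.5700)/1.11=135.9223; Δ=(106.3800−177.5700)/(532.1753−328.0532)=-0.3488; B=V−Δ·S=263.0473
Node (3,3) S=591.3058: V=(p*·73.4300+(1−p*)·106.3800)/1.11=84.7061; Δ=(73.4300−106.3800)/(863.3065−532.1753)=-0.0995; B=V−Δ·S=143.5454
Node (2,0) S=153.9000: V=(p*·257.0901+(1−p*)·204.3525)/1.11=201.9181; Δ=(257.0901−204.3525)/(224.6940−138.5100)=0.6119; B=V−Δ·S=107.7438
Node (2,1) S=249.6600: V=(p*·135.9223+(1−p*)·257.0901)/1.11=190.6776; Δ=(135.9223−257.0901)/(364.5036−224.6940)=-0.8667; B=V−Δ·S=407.0487
Node (2,2) S=405.0040: V=(p*·84.7061+(1−p*)·135.9223)/1.11=105.1497; Δ=(84.7061−135.9223)/(591.3058−364.5036)=-0.2258; B=V−Δ·S=196.6073
Node (1,0) S=171.0000: V=(p*·190.6776+(1−p*)·201.9181)/1.11=178.1107; Δ=(190.6776−201.9181)/(249.6600−153.9000)=-0.1174; B=V−Δ·S=198.1830
Node (1,1) S=277.4000: V=(p*·105.1497+(1−p*)·190.6776)/1.11=142.8871; Δ=(105.1497−190.6776)/(405.0040−249.6600)=-0.5506; B=V−Δ·S=295.6155
Node (0,0) S=190.0000: V=(p*·142.8871+(1−p*)·178.1107)/1.11=148.5602; Δ=(142.8871−178.1107)/(277.4000−171.0000)=-0.3310; B=V−Δ·S=211.4596
Check: Δ(0,0)·S0 + B(0,0) = 148.5602 = V0.

(0,0): Delta=-0.3310 Bond=211.4596
(1,0): Delta=-0.1174 Bond=198.1830
(1,1): Delta=-0.5506 Bond=295.6155
(2,0): Delta=0.6119 Bond=107.7438
(2,1): Delta=-0.8667 Bond=407.0487
(2,2): Delta=-0.2258 Bond=196.6073
(3,0): Delta=2.5417 Bond=-147.7011
(3,1): Delta=-1.3708 Bond=565.0901
(3,2): Delta=-0.3488 Bond=263.0473
(3,3): Delta=-0.0995 Bond=143.5454
V0=148.5602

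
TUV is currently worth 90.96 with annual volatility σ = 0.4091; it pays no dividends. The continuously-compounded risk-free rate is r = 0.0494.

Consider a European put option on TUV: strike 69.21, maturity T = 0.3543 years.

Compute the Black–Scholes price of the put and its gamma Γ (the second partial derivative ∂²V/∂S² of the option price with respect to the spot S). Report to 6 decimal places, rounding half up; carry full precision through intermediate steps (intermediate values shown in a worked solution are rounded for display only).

σ√T = 0.4091·√0.3543 = 0.243509
d₁ = (ln(S/K) + (r+σ²/2)T) / (σ√T) = (ln(90.96/69.21) + (0.0494+0.4091²/2)·0.3543) / 0.243509 = (0.273274 + 0.047151) / 0.243509 = 1.315866
d₂ = d₁ − σ√T = 1.315866 − 0.243509 = 1.072357
e^{−rT} = 0.982650
N(−d₁) = 0.094110,  N(−d₂) = 0.141780
Put price V = K·e^{−rT}·N(−d₂) − S·N(−d₁) = 9.642335 − 8.560202 = 1.082133
φ(d₁) = (1/√(2π))·e^{−d₁²/2} = 0.167849
Γ = φ(d₁) / (S·σ·√T) = 0.007578

price = 1.082133
Γ = 0.007578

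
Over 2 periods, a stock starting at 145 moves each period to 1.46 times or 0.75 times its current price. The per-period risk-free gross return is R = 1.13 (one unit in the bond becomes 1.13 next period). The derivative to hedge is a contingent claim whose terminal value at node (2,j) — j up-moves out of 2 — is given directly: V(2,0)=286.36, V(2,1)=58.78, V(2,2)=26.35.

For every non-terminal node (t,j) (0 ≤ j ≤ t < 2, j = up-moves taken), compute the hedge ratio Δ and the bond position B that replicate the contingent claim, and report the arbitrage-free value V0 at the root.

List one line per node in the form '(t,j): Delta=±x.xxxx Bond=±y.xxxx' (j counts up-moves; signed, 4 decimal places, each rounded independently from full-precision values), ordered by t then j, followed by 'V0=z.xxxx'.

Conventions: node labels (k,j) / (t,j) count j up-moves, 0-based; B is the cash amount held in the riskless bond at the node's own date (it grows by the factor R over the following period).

(0,0): Delta=-1.0585 Bond=230.7363
(1,0): Delta=-2.9475 Bond=466.1605
(1,1): Delta=-0.2158 Bond=82.3337
V0=77.2607

Risk-neutral probability p* = (R−d)/(u−d) = (1.13−0.75)/(1.46−0.75) = 0.5352.
At maturity the claim pays: V(2,0)=286.3600, V(2,1)=58.7800, V(2,2)=26.3500
  t=1,j=0: stock 108.7500 → up 158.7750 (V=58.7800), down 81.5625 (V=286.3600). Price 145.6253; hedge Δ=-2.9475, bond B=466.1605.
  t=1,j=1: stock 211.7000 → up 309.0820 (V=26.3500), down 158.7750 (V=58.7800). Price 36.6576; hedge Δ=-0.2158, bond B=82.3337.
  t=0,j=0: stock 145.0000 → up 211.7000 (V=36.6576), down 108.7500 (V=145.6253). Price 77.2607; hedge Δ=-1.0585, bond B=230.7363.
Verification: the root portfolio costs Δ(0,0)·S0 + B(0,0) = 77.2607, matching V0.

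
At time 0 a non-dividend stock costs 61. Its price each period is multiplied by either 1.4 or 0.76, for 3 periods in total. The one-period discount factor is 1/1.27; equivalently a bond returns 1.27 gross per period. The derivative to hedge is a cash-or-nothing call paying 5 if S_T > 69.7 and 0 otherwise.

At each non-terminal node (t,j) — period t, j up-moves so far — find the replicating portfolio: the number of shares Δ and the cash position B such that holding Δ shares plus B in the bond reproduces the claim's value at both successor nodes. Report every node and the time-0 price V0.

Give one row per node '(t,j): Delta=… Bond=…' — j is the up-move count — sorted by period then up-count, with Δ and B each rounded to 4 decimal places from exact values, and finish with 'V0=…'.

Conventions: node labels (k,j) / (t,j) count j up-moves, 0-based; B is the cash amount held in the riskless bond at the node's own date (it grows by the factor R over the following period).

(0,0): Delta=0.0257 Bond=0.6117
(1,0): Delta=0.1057 Bond=-2.9335
(1,1): Delta=0.0146 Bond=1.7226
(2,0): Delta=0.0000 Bond=0.0000
(2,1): Delta=0.1204 Bond=-4.6752
(2,2): Delta=0.0000 Bond=3.9370
V0=2.1797

Under the risk-neutral measure, an up-move has probability p* = (R−d)/(u−d) = 0.7969 and values discount at R = 1.27.
Expiry values: V(3,0)=0.0000, V(3,1)=0.0000, V(3,2)=5.0000, V(3,3)=5.0000
(2,0): S=35.2336. Δ = (V_up−V_dn)/(S_up−S_dn) = (0.0000−0.0000)/(49.3270−26.7775) = 0.0000. V = [p*·0.0000 + (1−p*)·0.0000]/1.27 = 0.0000. B = V − Δ·S = 0.0000.
(2,1): S=64.9040. Δ = (V_up−V_dn)/(S_up−S_dn) = (5.0000−0.0000)/(90.8656−49.3270) = 0.1204. V = [p*·5.0000 + (1−p*)·0.0000]/1.27 = 3.1373. B = V − Δ·S = -4.6752.
(2,2): S=119.5600. Δ = (V_up−V_dn)/(S_up−S_dn) = (5.0000−5.0000)/(167.3840−90.8656) = 0.0000. V = [p*·5.0000 + (1−p*)·5.0000]/1.27 = 3.9370. B = V − Δ·S = 3.9370.
(1,0): S=46.3600. Δ = (V_up−V_dn)/(S_up−S_dn) = (3.1373−0.0000)/(64.9040−35.2336) = 0.1057. V = [p*·3.1373 + (1−p*)·0.0000]/1.27 = 1.9685. B = V − Δ·S = -2.9335.
(1,1): S=85.4000. Δ = (V_up−V_dn)/(S_up−S_dn) = (3.9370−3.1373)/(119.5600−64.9040) = 0.0146. V = [p*·3.9370 + (1−p*)·3.1373]/1.27 = 2.9721. B = V − Δ·S = 1.7226.
(0,0): S=61.0000. Δ = (V_up−V_dn)/(S_up−S_dn) = (2.9721−1.9685)/(85.4000−46.3600) = 0.0257. V = [p*·2.9721 + (1−p*)·1.9685]/1.27 = 2.1797. B = V − Δ·S = 0.6117.
As a check, the time-0 holding Δ(0,0)·S0 + B(0,0) comes to 2.1797 — exactly V0.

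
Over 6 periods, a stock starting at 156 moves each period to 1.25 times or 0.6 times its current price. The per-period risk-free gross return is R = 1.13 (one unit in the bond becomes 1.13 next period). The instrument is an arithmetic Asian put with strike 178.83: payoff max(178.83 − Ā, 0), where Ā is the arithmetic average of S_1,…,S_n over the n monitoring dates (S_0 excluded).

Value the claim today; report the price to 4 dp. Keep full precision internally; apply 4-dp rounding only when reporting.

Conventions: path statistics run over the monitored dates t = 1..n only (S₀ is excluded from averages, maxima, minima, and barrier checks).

Risk-neutral up-probability p* = (R−d)/(u−d) = (1.13−0.6)/(1.25−0.6) = 0.8154; the claim prices as the p*-weighted sum of path payoffs discounted by R^6.
Enumerate all 2^6 = 64 price paths (U = up ×1.25, D = down ×0.6); each path with k up-moves has probability p*^k·(1−p*)^(6−k).
DDDDDD: Ā=37.1804, payoff=141.6496, prob=0.000040
UDDDDD: Ā=77.4592, payoff=101.3708, prob=0.000175
DUDDDD: Ā=60.5592, payoff=118.2708, prob=0.000175
UUDDDD: Ā=126.1650, payoff=52.6650, prob=0.000772
DDUDDD: Ā=50.4192, payoff=128.4108, prob=0.000175
UDUDDD: Ā=105.0400, payoff=73.7900, prob=0.000772
DUUDDD: Ā=88.1400, payoff=90.6900, prob=0.000772
UUUDDD: Ā=183.6250, payoff=0.0000, prob=0.003411
DDDUDD: Ā=44.3352, payoff=134.4948, prob=0.000175
UDDUDD: Ā=92.3650, payoff=86.4650, prob=0.000772
DUDUDD: Ā=75.4650, payoff=103.3650, prob=0.000772
UUDUDD: Ā=157.2188, payoff=21.6112, prob=0.003411
DDUUDD: Ā=65.3250, payoff=113.5050, prob=0.000772
UDUUDD: Ā=136.0938, payoff=42.7362, prob=0.003411
DUUUDD: Ā=119.1937, payoff=59.6362, prob=0.003411
UUUUDD: Ā=248.3203, payoff=0.0000, prob=0.015066
DDDDUD: Ā=40.6848, payoff=138.1452, prob=0.000175
UDDDUD: Ā=84.7600, payoff=94.0700, prob=0.000772
DUDDUD: Ā=67.8600, payoff=110.9700, prob=0.000772
UUDDUD: Ā=141.3750, payoff=37.4550, prob=0.003411
DDUDUD: Ā=57.7200, payoff=121.1100, prob=0.000772
UDUDUD: Ā=120.2500, payoff=58.5800, prob=0.003411
DUUDUD: Ā=103.3500, payoff=75.4800, prob=0.003411
UUUDUD: Ā=215.3125, payoff=0.0000, prob=0.015066
DDDUUD: Ā=51.6360, payoff=127.1940, prob=0.000772
UDDUUD: Ā=107.5750, payoff=71.2550, prob=0.003411
DUDUUD: Ā=90.6750, payoff=88.1550, prob=0.003411
UUDUUD: Ā=188.9062, payoff=0.0000, prob=0.015066
DDUUUD: Ā=80.5350, payoff=98.2950, prob=0.003411
UDUUUD: Ā=167.7812, payoff=11.0488, prob=0.015066
DUUUUD: Ā=150.8812, payoff=27.9488, prob=0.015066
UUUUUD: Ā=314.3359, payoff=0.0000, prob=0.066540
DDDDDU: Ā=38.4946, payoff=140.3354, prob=0.000175
UDDDDU: Ā=80.1970, payoff=98.6330, prob=0.000772
DUDDDU: Ā=63.2970, payoff=115.5330, prob=0.000772
UUDDDU: Ā=131.8688, payoff=46.9612, prob=0.003411
DDUDDU: Ā=53.1570, payoff=125.6730, prob=0.000772
UDUDDU: Ā=110.7438, payoff=68.0863, prob=0.003411
DUUDDU: Ā=93.8438, payoff=84.9862, prob=0.003411
UUUDDU: Ā=195.5078, payoff=0.0000, prob=0.015066
DDDUDU: Ā=47.0730, payoff=131.7570, prob=0.000772
UDDUDU: Ā=98.0687, payoff=80.7613, prob=0.003411
DUDUDU: Ā=81.1688, payoff=97.6612, prob=0.003411
UUDUDU: Ā=169.1016, payoff=9.7284, prob=0.015066
DDUUDU: Ā=71.0288, payoff=107.8012, prob=0.003411
UDUUDU: Ā=147.9766, payoff=30.8534, prob=0.015066
DUUUDU: Ā=131.0766, payoff=47.7534, prob=0.015066
UUUUDU: Ā=273.0762, payoff=0.0000, prob=0.066540
DDDDUU: Ā=43.4226, payoff=135.4074, prob=0.000772
UDDDUU: Ā=90.4638, payoff=88.3662, prob=0.003411
DUDDUU: Ā=73.5637, payoff=105.2662, prob=0.003411
UUDDUU: Ā=153.2578, payoff=25.5722, prob=0.015066
DDUDUU: Ā=63.4237, payoff=115.4062, prob=0.003411
UDUDUU: Ā=132.1328, payoff=46.6972, prob=0.015066
DUUDUU: Ā=115.2328, payoff=63.5972, prob=0.015066
UUUDUU: Ā=240.0684, payoff=0.0000, prob=0.066540
DDDUUU: Ā=57.3398, payoff=121.4903, prob=0.003411
UDDUUU: Ā=119.4578, payoff=59.3722, prob=0.015066
DUDUUU: Ā=102.5578, payoff=76.2722, prob=0.015066
UUDUUU: Ā=213.6621, payoff=0.0000, prob=0.066540
DDUUUU: Ā=92.4178, payoff=86.4122, prob=0.015066
UDUUUU: Ā=192.5371, payoff=0.0000, prob=0.066540
DUUUUU: Ā=175.6371, payoff=3.1929, prob=0.066540
UUUUUU: Ā=365.9106, payoff=0.0000, prob=0.293883
Price = Σ prob·payoff / R^6 = 13.896949 / 2.081952 = 6.6750

price = 6.6750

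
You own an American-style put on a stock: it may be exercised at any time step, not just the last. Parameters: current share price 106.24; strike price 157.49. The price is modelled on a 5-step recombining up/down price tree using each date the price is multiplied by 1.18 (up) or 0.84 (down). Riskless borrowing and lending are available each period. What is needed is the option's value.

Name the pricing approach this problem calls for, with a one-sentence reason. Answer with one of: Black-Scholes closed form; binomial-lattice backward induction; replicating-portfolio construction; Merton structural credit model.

framework: binomial-lattice backward induction

Key observation: early exercise of the strike-157.49 put must be checked at each of the 5 dates (spot 106.24), which forces a node-by-node comparison of intrinsic and continuation value backward from expiry.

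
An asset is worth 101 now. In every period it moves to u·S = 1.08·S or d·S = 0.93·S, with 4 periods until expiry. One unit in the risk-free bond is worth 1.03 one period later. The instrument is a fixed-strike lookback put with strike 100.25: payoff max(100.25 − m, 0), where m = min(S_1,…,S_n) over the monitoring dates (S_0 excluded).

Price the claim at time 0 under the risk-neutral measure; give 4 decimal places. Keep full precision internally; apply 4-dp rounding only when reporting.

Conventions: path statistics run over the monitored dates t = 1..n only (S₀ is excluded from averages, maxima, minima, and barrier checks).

No-arbitrage gives p* = (R−d)/(u−d) = 0.6667: enumerate every path, weight its payoff by its p*-probability, and discount by R^4.
Enumerate all 2^4 = 16 price paths (U = up ×1.08, D = down ×0.93); each path with k up-moves has probability p*^k·(1−p*)^(4−k).
DDDD: m=75.5533, payoff=24.6967, prob=0.012346
UDDD: m=87.7393, payoff=12.5107, prob=0.024691
DUDD: m=87.7393, payoff=12.5107, prob=0.024691
UUDD: m=101.8908, payoff=0.0000, prob=0.049383
DDUD: m=87.3549, payoff=12.8951, prob=0.024691
UDUD: m=101.4444, payoff=0.0000, prob=0.049383
DUUD: m=93.9300, payoff=6.3200, prob=0.049383
UUUD: m=109.0800, payoff=0.0000, prob=0.098765
DDDU: m=81.2401, payoff=19.0099, prob=0.024691
UDDU: m=94.3433, payoff=5.9067, prob=0.049383
DUDU: m=93.9300, payoff=6.3200, prob=0.049383
UUDU: m=109.0800, payoff=0.0000, prob=0.098765
DDUU: m=87.3549, payoff=12.8951, prob=0.049383
UDUU: m=101.4444, payoff=0.0000, prob=0.098765
DUUU: m=93.9300, payoff=6.3200, prob=0.098765
UUUU: m=109.0800, payoff=0.0000, prob=0.197531
Price = Σ prob·payoff / R^4 = 3.887371 / 1.125509 = 3.4539

price = 3.4539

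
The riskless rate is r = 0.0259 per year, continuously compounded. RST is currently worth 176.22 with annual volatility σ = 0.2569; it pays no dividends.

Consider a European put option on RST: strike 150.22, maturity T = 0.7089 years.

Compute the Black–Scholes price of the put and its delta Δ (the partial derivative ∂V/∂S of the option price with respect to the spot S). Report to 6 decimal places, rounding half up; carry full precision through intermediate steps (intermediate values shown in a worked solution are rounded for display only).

price = 4.011200
Δ = -0.175914

σ√T = 0.2569·√0.7089 = 0.216300
d₁ = (ln(S/K) + (r+σ²/2)T) / (σ√T) = (ln(176.22/150.22) + (0.0259+0.2569²/2)·0.7089) / 0.216300 = (0.159632 + 0.041753) / 0.216300 = 0.931048
d₂ = d₁ − σ√T = 0.931048 − 0.216300 = 0.714748
e^{−rT} = 0.981807
N(−d₁) = 0.175914,  N(−d₂) = 0.237382
Put price V = K·e^{−rT}·N(−d₂) − S·N(−d₁) = 35.010835 − 30.999635 = 4.011200
Δ = −N(−d₁) = -0.175914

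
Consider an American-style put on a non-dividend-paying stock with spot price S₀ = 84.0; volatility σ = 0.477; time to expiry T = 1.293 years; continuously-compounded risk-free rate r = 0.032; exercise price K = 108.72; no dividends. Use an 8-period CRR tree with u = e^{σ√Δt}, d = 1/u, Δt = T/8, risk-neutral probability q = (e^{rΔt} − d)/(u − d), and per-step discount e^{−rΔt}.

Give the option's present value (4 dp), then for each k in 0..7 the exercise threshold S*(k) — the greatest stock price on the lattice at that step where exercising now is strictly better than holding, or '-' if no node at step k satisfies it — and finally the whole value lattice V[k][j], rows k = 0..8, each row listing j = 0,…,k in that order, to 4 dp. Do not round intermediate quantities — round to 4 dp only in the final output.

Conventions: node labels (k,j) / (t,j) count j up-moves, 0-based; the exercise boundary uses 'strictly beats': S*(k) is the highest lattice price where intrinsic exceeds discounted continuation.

price = 33.0952
boundary = - - - 47.2531 57.2418 47.2531 57.2418 69.3420
tree:
33.0952
41.9961 23.2494
51.6522 31.3826 14.1749
61.4669 40.9644 20.7364 6.8030
69.7126 51.4782 29.3551 11.0768 1.9742
76.5194 61.4669 39.8831 17.6005 3.7137 0.0000
82.1384 69.7126 51.4782 27.0209 6.9859 0.0000 0.0000
86.7769 76.5194 61.4669 39.3780 13.1412 0.0000 0.0000 0.0000
90.6060 82.1384 69.7126 51.4782 24.7200 0.0000 0.0000 0.0000 0.0000

Δt=0.16162, u=1.21139, d=0.82550, q=0.46564, disc=e^(-rΔt)=0.99484
k=8 terminal: V=max(K-S,0) → 90.6060 82.1384 69.7126 51.4782 24.7200 0.0000 0.0000 0.0000 0.0000
k=7: j=0 S=21.9431 intr=86.7769 cont=86.2161 V=86.7769[EX]; j=1 S=32.2006 intr=76.5194 cont=75.9586 V=76.5194[EX]; j=2 S=47.2531 intr=61.4669 cont=60.9061 V=61.4669[EX]; j=3 S=69.3420 intr=39.3780 cont=38.8172 V=39.3780[EX]; j=4 S=101.7566 intr=6.9634 cont=13.1412 V=13.1412[hold]; j=5 S=149.3237 intr=0.0000 cont=0.0000 V=0.0000[hold]; j=6 S=219.1265 intr=0.0000 cont=0.0000 V=0.0000[hold]; j=7 S=321.5593 intr=0.0000 cont=0.0000 V=0.0000[hold]  S*(7)=69.3420
k=6: j=0 S=26.5816 intr=82.1384 cont=81.5776 V=82.1384[EX]; j=1 S=39.0074 intr=69.7126 cont=69.1518 V=69.7126[EX]; j=2 S=57.2418 intr=51.4782 cont=50.9174 V=51.4782[EX]; j=3 S=84.0000 intr=24.7200 cont=27.0209 V=27.0209[hold]; j=4 S=123.2666 intr=0.0000 cont=6.9859 V=6.9859[hold]; j=5 S=180.8888 intr=0.0000 cont=0.0000 V=0.0000[hold]; j=6 S=265.4471 intr=0.0000 cont=0.0000 V=0.0000[hold]  S*(6)=57.2418
k=5: j=0 S=32.2006 intr=76.5194 cont=75.9586 V=76.5194[EX]; j=1 S=47.2531 intr=61.4669 cont=60.9061 V=61.4669[EX]; j=2 S=69.3420 intr=39.3780 cont=39.8831 V=39.8831[hold]; j=3 S=101.7566 intr=6.9634 cont=17.6005 V=17.6005[hold]; j=4 S=149.3237 intr=0.0000 cont=3.7137 V=3.7137[hold]; j=5 S=219.1265 intr=0.0000 cont=0.0000 V=0.0000[hold]  S*(5)=47.2531
k=4: j=0 S=39.0074 intr=69.7126 cont=69.1518 V=69.7126[EX]; j=1 S=57.2418 intr=51.4782 cont=51.1513 V=51.4782[EX]; j=2 S=84.0000 intr=24.7200 cont=29.3551 V=29.3551[hold]; j=3 S=123.2666 intr=0.0000 cont=11.0768 V=11.0768[hold]; j=4 S=180.8888 intr=0.0000 cont=1.9742 V=1.9742[hold]  S*(4)=57.2418
k=3: j=0 S=47.2531 intr=61.4669 cont=60.9061 V=61.4669[EX]; j=1 S=69.3420 intr=39.3780 cont=40.9644 V=40.9644[hold]; j=2 S=101.7566 intr=6.9634 cont=20.7364 V=20.7364[hold]; j=3 S=149.3237 intr=0.0000 cont=6.8030 V=6.8030[hold]  S*(3)=47.2531
k=2: j=0 S=57.2418 intr=51.4782 cont=51.6522 V=51.6522[hold]; j=1 S=84.0000 intr=24.7200 cont=31.3826 V=31.3826[hold]; j=2 S=123.2666 intr=0.0000 cont=14.1749 V=14.1749[hold]  S*(2)=-
k=1: j=0 S=69.3420 intr=39.3780 cont=41.9961 V=41.9961[hold]; j=1 S=101.7566 intr=6.9634 cont=23.2494 V=23.2494[hold]  S*(1)=-
k=0: j=0 S=84.0000 intr=24.7200 cont=33.0952 V=33.0952[hold]  S*(0)=-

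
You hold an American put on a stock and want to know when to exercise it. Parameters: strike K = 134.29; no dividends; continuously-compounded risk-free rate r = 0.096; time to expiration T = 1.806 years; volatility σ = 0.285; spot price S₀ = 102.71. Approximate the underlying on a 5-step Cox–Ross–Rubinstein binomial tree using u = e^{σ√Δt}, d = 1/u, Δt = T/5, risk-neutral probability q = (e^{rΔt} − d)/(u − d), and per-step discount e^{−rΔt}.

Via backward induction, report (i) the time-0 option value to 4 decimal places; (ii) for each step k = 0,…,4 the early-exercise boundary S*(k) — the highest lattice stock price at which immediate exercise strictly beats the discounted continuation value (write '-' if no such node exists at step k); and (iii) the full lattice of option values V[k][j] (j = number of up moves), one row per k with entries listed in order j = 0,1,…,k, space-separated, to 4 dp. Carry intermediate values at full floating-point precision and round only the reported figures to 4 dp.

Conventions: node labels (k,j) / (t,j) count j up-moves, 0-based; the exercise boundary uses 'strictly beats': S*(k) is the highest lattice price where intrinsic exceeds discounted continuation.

price = 31.5800
boundary = 102.7100 86.5416 102.7100 86.5416 102.7100
tree:
31.5800
47.7484 17.8258
61.3717 31.5800 8.1328
72.8504 47.7484 16.2773 2.2404
82.5221 61.3717 31.5800 5.2688 0.0000
90.6713 72.8504 47.7484 12.3908 0.0000 0.0000

params: Δt=0.36120 u=1.18683 d=0.84258 q=0.55978 e^(-rΔt)=0.96592
t_5 payoffs: 90.6713 72.8504 47.7484 12.3908 0.0000 0.0000
t_4: node(4,0) S=51.7679 payoff=82.5221 vs cont=77.9454 → 82.5221 [stop]  node(4,1) S=72.9183 payoff=61.3717 vs cont=56.7950 → 61.3717 [stop]  node(4,2) S=102.7100 payoff=31.5800 vs cont=27.0033 → 31.5800 [stop]  node(4,3) S=144.6734 payoff=0.0000 vs cont=5.2688 → 5.2688 [wait]  node(4,4) S=203.7815 payoff=0.0000 vs cont=0.0000 → 0.0000 [wait]  ⇒ S*(4)=102.7100
t_3: node(3,0) S=61.4396 payoff=72.8504 vs cont=68.2736 → 72.8504 [stop]  node(3,1) S=86.5416 payoff=47.7484 vs cont=43.1717 → 47.7484 [stop]  node(3,2) S=121.8992 payoff=12.3908 vs cont=16.2773 → 16.2773 [wait]  node(3,3) S=171.7026 payoff=0.0000 vs cont=2.2404 → 2.2404 [wait]  ⇒ S*(3)=86.5416
t_2: node(2,0) S=72.9183 payoff=61.3717 vs cont=56.7950 → 61.3717 [stop]  node(2,1) S=102.7100 payoff=31.5800 vs cont=29.1047 → 31.5800 [stop]  node(2,2) S=144.6734 payoff=0.0000 vs cont=8.1328 → 8.1328 [wait]  ⇒ S*(2)=102.7100
t_1: node(1,0) S=86.5416 payoff=47.7484 vs cont=43.1717 → 47.7484 [stop]  node(1,1) S=121.8992 payoff=12.3908 vs cont=17.8258 → 17.8258 [wait]  ⇒ S*(1)=86.5416
t_0: node(0,0) S=102.7100 payoff=31.5800 vs cont=29.9420 → 31.5800 [stop]  ⇒ S*(0)=102.7100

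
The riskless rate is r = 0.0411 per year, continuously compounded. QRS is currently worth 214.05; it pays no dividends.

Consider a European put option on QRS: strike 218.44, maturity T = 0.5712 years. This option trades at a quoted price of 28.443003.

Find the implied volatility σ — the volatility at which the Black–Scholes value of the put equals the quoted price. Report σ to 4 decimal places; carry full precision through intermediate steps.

sigma = 0.4488

At σ = 0.4488 the Black–Scholes value reproduces the quote:
σ√T = 0.4488·√0.5712 = 0.339193
d₁ = (ln(S/K) + (r+σ²/2)T) / (σ√T) = (ln(214.05/218.44) + (0.0411+0.4488²/2)·0.5712) / 0.339193 = (-0.020302 + 0.081002) / 0.339193 = 0.178956
d₂ = d₁ − σ√T = 0.178956 − 0.339193 = -0.160237
e^{−rT} = 0.976797
N(−d₁) = 0.428986,  N(−d₂) = 0.563653
V = K·e^{−rT}·N(−d₂) − S·N(−d₁) = 120.267506 − 91.824503 = 28.443003 (the quoted price), and the Black–Scholes price is strictly increasing in σ, so σ is unique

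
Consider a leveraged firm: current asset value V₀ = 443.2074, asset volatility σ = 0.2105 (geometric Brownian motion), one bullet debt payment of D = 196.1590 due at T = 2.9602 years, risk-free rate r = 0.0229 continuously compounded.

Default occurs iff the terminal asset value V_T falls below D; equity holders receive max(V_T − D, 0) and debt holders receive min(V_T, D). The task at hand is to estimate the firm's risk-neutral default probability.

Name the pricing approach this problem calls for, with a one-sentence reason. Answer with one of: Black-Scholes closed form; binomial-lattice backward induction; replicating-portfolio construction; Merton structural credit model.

Key observation: the data describe a firm's assets (V₀ = 443.2074, GBM) and a single zero-coupon debt of face 196.1590, so credit quantities follow from equity-as-call in the structural model.

framework: Merton structural credit model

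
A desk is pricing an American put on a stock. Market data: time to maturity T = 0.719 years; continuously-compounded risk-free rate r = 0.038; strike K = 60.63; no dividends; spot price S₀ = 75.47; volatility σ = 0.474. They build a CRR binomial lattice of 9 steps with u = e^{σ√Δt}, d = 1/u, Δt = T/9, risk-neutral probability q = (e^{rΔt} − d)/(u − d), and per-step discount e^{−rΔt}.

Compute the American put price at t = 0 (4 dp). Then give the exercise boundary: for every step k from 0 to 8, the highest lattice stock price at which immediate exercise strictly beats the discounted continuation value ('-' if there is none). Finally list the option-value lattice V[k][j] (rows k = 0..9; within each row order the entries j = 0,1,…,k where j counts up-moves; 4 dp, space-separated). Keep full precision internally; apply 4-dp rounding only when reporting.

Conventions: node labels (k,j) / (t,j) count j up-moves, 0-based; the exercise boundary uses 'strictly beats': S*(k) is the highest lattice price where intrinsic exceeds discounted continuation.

price = 4.5712
boundary = - - - - - 38.6236 33.7807 38.6236 44.1608
tree:
4.5712
6.6436 2.3359
9.4131 3.6598 0.9043
12.9489 5.6098 1.5525 0.2017
17.2133 8.3718 2.6278 0.3875 0.0000
22.0064 12.0859 4.3669 0.7444 0.0000 0.0000
26.8493 16.7376 7.0802 1.4300 0.0000 0.0000 0.0000
31.0850 22.0064 11.0873 2.7471 0.0000 0.0000 0.0000 0.0000
34.7896 26.8493 16.4692 5.2774 0.0000 0.0000 0.0000 0.0000 0.0000
38.0296 31.0850 22.0064 10.1381 0.0000 0.0000 0.0000 0.0000 0.0000 0.0000

params: Δt=0.07989 u=1.14336 d=0.87461 q=0.47787 e^(-rΔt)=0.99697
t_9 payoffs: 38.0296 31.0850 22.0064 10.1381 0.0000 0.0000 0.0000 0.0000 0.0000 0.0000
t_8: node(8,0) S=25.8404 payoff=34.7896 vs cont=34.6058 → 34.7896 [stop]  node(8,1) S=33.7807 payoff=26.8493 vs cont=26.6655 → 26.8493 [stop]  node(8,2) S=44.1608 payoff=16.4692 vs cont=16.2854 → 16.4692 [stop]  node(8,3) S=57.7306 payoff=2.8994 vs cont=5.2774 → 5.2774 [wait]  node(8,4) S=75.4700 payoff=0.0000 vs cont=0.0000 → 0.0000 [wait]  node(8,5) S=98.6604 payoff=0.0000 vs cont=0.0000 → 0.0000 [wait]  node(8,6) S=128.9768 payoff=0.0000 vs cont=0.0000 → 0.0000 [wait]  node(8,7) S=168.6088 payoff=0.0000 vs cont=0.0000 → 0.0000 [wait]  node(8,8) S=220.4189 payoff=0.0000 vs cont=0.0000 → 0.0000 [wait]  ⇒ S*(8)=44.1608
t_7: node(7,0) S=29.5450 payoff=31.0850 vs cont=30.9012 → 31.0850 [stop]  node(7,1) S=38.6236 payoff=22.0064 vs cont=21.8226 → 22.0064 [stop]  node(7,2) S=50.4919 payoff=10.1381 vs cont=11.0873 → 11.0873 [wait]  node(7,3) S=66.0070 payoff=0.0000 vs cont=2.7471 → 2.7471 [wait]  node(7,4) S=86.2896 payoff=0.0000 vs cont=0.0000 → 0.0000 [wait]  node(7,5) S=112.8047 payoff=0.0000 vs cont=0.0000 → 0.0000 [wait]  node(7,6) S=147.4673 payoff=0.0000 vs cont=0.0000 → 0.0000 [wait]  node(7,7) S=192.7811 payoff=0.0000 vs cont=0.0000 → 0.0000 [wait]  ⇒ S*(7)=38.6236
t_6: node(6,0) S=33.7807 payoff=26.8493 vs cont=26.6655 → 26.8493 [stop]  node(6,1) S=44.1608 payoff=16.4692 vs cont=16.7376 → 16.7376 [wait]  node(6,2) S=57.7306 payoff=2.8994 vs cont=7.0802 → 7.0802 [wait]  node(6,3) S=75.4700 payoff=0.0000 vs cont=1.4300 → 1.4300 [wait]  node(6,4) S=98.6604 payoff=0.0000 vs cont=0.0000 → 0.0000 [wait]  node(6,5) S=128.9768 payoff=0.0000 vs cont=0.0000 → 0.0000 [wait]  node(6,6) S=168.6088 payoff=0.0000 vs cont=0.0000 → 0.0000 [wait]  ⇒ S*(6)=33.7807
t_5: node(5,0) S=38.6236 payoff=22.0064 vs cont=21.9505 → 22.0064 [stop]  node(5,1) S=50.4919 payoff=10.1381 vs cont=12.0859 → 12.0859 [wait]  node(5,2) S=66.0070 payoff=0.0000 vs cont=4.3669 → 4.3669 [wait]  node(5,3) S=86.2896 payoff=0.0000 vs cont=0.7444 → 0.7444 [wait]  node(5,4) S=112.8047 payoff=0.0000 vs cont=0.0000 → 0.0000 [wait]  node(5,5) S=147.4673 payoff=0.0000 vs cont=0.0000 → 0.0000 [wait]  ⇒ S*(5)=38.6236
t_4: node(4,0) S=44.1608 payoff=16.4692 vs cont=17.2133 → 17.2133 [wait]  node(4,1) S=57.7306 payoff=2.8994 vs cont=8.3718 → 8.3718 [wait]  node(4,2) S=75.4700 payoff=0.0000 vs cont=2.6278 → 2.6278 [wait]  node(4,3) S=98.6604 payoff=0.0000 vs cont=0.3875 → 0.3875 [wait]  node(4,4) S=128.9768 payoff=0.0000 vs cont=0.0000 → 0.0000 [wait]  ⇒ S*(4)=-
t_3: node(3,0) S=50.4919 payoff=10.1381 vs cont=12.9489 → 12.9489 [wait]  node(3,1) S=66.0070 payoff=0.0000 vs cont=5.6098 → 5.6098 [wait]  node(3,2) S=86.2896 payoff=0.0000 vs cont=1.5525 → 1.5525 [wait]  node(3,3) S=112.8047 payoff=0.0000 vs cont=0.2017 → 0.2017 [wait]  ⇒ S*(3)=-
t_2: node(2,0) S=57.7306 payoff=2.8994 vs cont=9.4131 → 9.4131 [wait]  node(2,1) S=75.4700 payoff=0.0000 vs cont=3.6598 → 3.6598 [wait]  node(2,2) S=98.6604 payoff=0.0000 vs cont=0.9043 → 0.9043 [wait]  ⇒ S*(2)=-
t_1: node(1,0) S=66.0070 payoff=0.0000 vs cont=6.6436 → 6.6436 [wait]  node(1,1) S=86.2896 payoff=0.0000 vs cont=2.3359 → 2.3359 [wait]  ⇒ S*(1)=-
t_0: node(0,0) S=75.4700 payoff=0.0000 vs cont=4.5712 → 4.5712 [wait]  ⇒ S*(0)=-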